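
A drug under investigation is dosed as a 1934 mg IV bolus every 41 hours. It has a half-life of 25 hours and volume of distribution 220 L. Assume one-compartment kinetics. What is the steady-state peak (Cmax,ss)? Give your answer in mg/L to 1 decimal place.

12.9 mg/L

k = ln2/t½ = ln2/25 ≈ 0.027726 h⁻¹; fraction remaining f = e^(−kτ) = e^(−0.027726×41) ≈ 0.3209.
Accumulation ratio R = 1/(1 − f) ≈ 1/0.6791 ≈ 1.4725.
Each bolus raises the concentration by D/Vd = 1934/220 ≈ 8.791 mg/L.
Steady-state peak Cmax,ss = C₀·R ≈ 8.791 × 1.4725 ≈ 12.945 mg/L.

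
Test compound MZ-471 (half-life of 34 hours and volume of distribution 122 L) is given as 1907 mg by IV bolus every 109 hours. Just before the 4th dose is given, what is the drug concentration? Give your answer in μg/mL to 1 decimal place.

1.9 μg/mL

f = (1/2)^(τ/t½) = (1/2)^(109/34) ≈ 0.1084.
C₀ = D/Vd = 1907/122 ≈ 15.631 μg/mL.
Before the 4th dose, 3 doses have been given. Superposition: Cmin = C₀·(f + f² + … + f^3).
≈ 15.631 × (0.1084 + 0.0118 + 0.0013) ≈ 15.631 × 0.1215 ≈ 1.899 μg/mL.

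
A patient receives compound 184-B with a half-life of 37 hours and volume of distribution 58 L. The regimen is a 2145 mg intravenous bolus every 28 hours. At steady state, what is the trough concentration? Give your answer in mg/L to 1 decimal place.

Over one 28-h interval, 28/37 ≈ 0.75676 half-lives elapse, leaving f ≈ 0.5918 of each dose.
Single-dose peak C₀ = D/Vd = 2145/58 ≈ 36.983 mg/L.
Steady-state trough Cmin,ss = C₀·f/(1−f) ≈ 36.983 × 0.5918/0.4082 ≈ 53.617 mg/L.

53.6 mg/L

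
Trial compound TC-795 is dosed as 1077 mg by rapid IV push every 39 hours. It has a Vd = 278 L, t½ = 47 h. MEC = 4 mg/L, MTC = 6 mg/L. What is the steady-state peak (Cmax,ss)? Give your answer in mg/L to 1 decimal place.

8.9 mg/L

τ/t½ = 39/47 ≈ 0.82979, so fraction remaining f = (1/2)^(39/47) ≈ 0.5626.
Accumulation ratio R = 1/(1 − f) ≈ 1/0.4374 ≈ 2.2862.
Each bolus raises the concentration by D/Vd = 1077/278 ≈ 3.874 mg/L.
Steady-state peak Cmax,ss = C₀·R ≈ 3.874 × 2.2862 ≈ 8.857 mg/L.
Peak 8.9 mg/L vs MTC 6 mg/L: exceeds toxic threshold.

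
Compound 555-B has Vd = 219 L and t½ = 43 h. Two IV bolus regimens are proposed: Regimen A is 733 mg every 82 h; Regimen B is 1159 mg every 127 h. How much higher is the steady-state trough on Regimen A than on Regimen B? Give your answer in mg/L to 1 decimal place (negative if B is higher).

Regimen A: f = (1/2)^(82/43) ≈ 0.2667; Cmin,ss = (733/219)·f/(1−f) ≈ 1.217 mg/L.
Regimen B: f = (1/2)^(127/43) ≈ 0.1291; Cmin,ss = (1159/219)·f/(1−f) ≈ 0.785 mg/L.
Difference ≈ 1.217 − 0.785 ≈ 0.432 mg/L.

0.4 mg/L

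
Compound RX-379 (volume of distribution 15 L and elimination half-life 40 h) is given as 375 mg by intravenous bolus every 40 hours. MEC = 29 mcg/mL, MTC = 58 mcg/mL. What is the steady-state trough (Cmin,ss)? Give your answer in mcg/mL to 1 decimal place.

The dosing interval is 1 half-life, so f = 2^(−1) = 0.5.
Accumulation ratio R = 1/(1 − f) = 1/0.5 = 2/1.
Single-dose peak C₀ = D/Vd = 375/15 = 25 mcg/mL.
Steady-state peak Cmax,ss = C₀·R = 25 × 2/1 ≈ 50.000 mcg/mL.
Steady-state trough Cmin,ss = Cmax,ss·f ≈ 50.000 × 0.5 ≈ 25.000 mcg/mL.
Trough 25.0 mcg/mL vs MEC 29 mcg/mL: subtherapeutic.

25.0 mcg/mL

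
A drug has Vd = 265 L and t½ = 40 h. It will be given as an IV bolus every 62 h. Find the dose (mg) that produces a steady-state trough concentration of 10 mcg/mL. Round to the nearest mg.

5110 mg

τ/t½ = 62/40 ≈ 1.55, so f = (1/2)^(62/40) ≈ 0.341510.
Cmin,ss = (D/Vd)·f/(1−f), so D = Cmin,ss·Vd·(1−f)/f.
D = 10 × 265 × (1−f)/f ≈ 10 × 265 × 1.92817 ≈ 5109.65 mg.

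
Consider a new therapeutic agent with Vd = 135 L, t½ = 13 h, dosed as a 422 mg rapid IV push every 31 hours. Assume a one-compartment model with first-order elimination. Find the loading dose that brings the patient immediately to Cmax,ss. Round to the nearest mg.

f = (1/2)^(31/13) ≈ 0.191496; accumulation ratio R = 1/(1−f) ≈ 1.23685.
Loading dose to hit Cmax,ss on first dose: D_load = D_maint·R ≈ 422 × 1.23685 ≈ 521.95 mg.

522 mg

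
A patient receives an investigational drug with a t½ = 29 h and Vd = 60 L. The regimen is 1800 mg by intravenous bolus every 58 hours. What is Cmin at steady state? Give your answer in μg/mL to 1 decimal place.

10.0 μg/mL

τ = 58 h = 2 half-lives, so f = (1/2)^2 = 0.25.
At steady state, R = 1/(1 − 0.25) = 4/3.
Single-dose peak C₀ = D/Vd = 1800/60 = 30 μg/mL.
Steady-state peak Cmax,ss = C₀·R = 30 × 4/3 ≈ 40.000 μg/mL.
Steady-state trough Cmin,ss = Cmax,ss·f ≈ 40.000 × 0.25 ≈ 10.000 μg/mL.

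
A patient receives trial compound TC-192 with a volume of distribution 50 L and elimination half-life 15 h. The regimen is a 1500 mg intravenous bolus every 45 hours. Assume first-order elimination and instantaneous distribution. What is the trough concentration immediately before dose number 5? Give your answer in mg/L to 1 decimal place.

4.3 mg/L

f = (1/2)^(τ/t½) = (1/2)^(45/15) ≈ 0.1250.
C₀ = D/Vd = 1500/50 ≈ 30.000 mg/L.
Before the 5th dose, 4 doses have been given. Superposition: Cmin = C₀·(f + f² + … + f^4).
≈ 30.000 × (0.1250 + 0.0156 + 0.0020 + 0.0002) ≈ 30.000 × 0.1428 ≈ 4.284 mg/L.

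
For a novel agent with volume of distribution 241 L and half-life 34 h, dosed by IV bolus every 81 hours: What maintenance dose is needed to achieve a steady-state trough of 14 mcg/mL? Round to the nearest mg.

14218 mg

τ/t½ = 81/34 ≈ 2.3824, so f = (1/2)^(81/34) ≈ 0.191796.
Cmin,ss = (D/Vd)·f/(1−f), so D = Cmin,ss·Vd·(1−f)/f.
D = 14 × 241 × (1−f)/f ≈ 14 × 241 × 4.21387 ≈ 14217.60 mg.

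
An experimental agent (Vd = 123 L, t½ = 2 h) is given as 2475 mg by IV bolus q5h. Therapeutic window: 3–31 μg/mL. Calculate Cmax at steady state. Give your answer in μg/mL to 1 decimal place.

24.4 μg/mL

k = ln2/t½ = ln2/2 ≈ 0.346574 h⁻¹; fraction remaining f = e^(−kτ) = e^(−0.346574×5) ≈ 0.1768.
Accumulation ratio R = 1/(1 − f) ≈ 1/0.8232 ≈ 1.2148.
Single-dose peak C₀ = D/Vd = 2475/123 ≈ 20.122 μg/mL.
Steady-state peak Cmax,ss = C₀·R ≈ 20.122 × 1.2148 ≈ 24.444 μg/mL.
Peak 24.4 μg/mL vs MTC 31 μg/mL: below toxic threshold.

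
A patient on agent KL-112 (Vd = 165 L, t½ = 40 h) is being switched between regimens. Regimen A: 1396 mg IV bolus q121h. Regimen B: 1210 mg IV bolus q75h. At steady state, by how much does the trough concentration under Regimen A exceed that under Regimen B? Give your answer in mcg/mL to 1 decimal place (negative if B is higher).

Regimen A: f = (1/2)^(121/40) ≈ 0.1229; Cmin,ss = (1396/165)·f/(1−f) ≈ 1.186 mcg/mL.
Regimen B: f = (1/2)^(75/40) ≈ 0.2726; Cmin,ss = (1210/165)·f/(1−f) ≈ 2.748 mcg/mL.
Difference ≈ 1.186 − 2.748 ≈ -1.562 mcg/mL.

-1.6 mcg/mL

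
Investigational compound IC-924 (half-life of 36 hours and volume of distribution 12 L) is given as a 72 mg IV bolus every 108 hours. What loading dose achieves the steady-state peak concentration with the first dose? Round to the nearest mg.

f = (1/2)^(108/36) ≈ 0.125000; accumulation ratio R = 1/(1−f) ≈ 1.14286.
Loading dose to hit Cmax,ss on first dose: D_load = D_maint·R ≈ 72 × 1.14286 ≈ 82.29 mg.

82 mg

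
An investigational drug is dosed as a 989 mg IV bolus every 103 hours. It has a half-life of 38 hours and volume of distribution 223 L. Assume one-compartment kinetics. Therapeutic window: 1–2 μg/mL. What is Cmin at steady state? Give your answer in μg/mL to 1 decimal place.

Over one 103-h interval, 103/38 ≈ 2.7105 half-lives elapse, leaving f ≈ 0.1528 of each dose.
Accumulation ratio R = 1/(1 − f) ≈ 1/0.8472 ≈ 1.1804.
Each bolus raises the concentration by D/Vd = 989/223 ≈ 4.435 μg/mL.
Cmax,ss = C₀/(1 − f) ≈ 4.435/0.8472 ≈ 5.235 μg/mL.
Steady-state trough Cmin,ss = Cmax,ss·f ≈ 5.235 × 0.1528 ≈ 0.800 μg/mL.
Trough 0.8 μg/mL vs MEC 1 μg/mL: subtherapeutic.

0.8 μg/mL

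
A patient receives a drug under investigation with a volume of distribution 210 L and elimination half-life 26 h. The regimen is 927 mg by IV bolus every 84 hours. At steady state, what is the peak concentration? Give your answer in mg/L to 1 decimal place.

4.9 mg/L

Over one 84-h interval, 84/26 ≈ 3.2308 half-lives elapse, leaving f ≈ 0.1065 of each dose.
At steady state, accumulation factor R = 1/(1 − e^(−kτ)) ≈ 1.1192.
Single-dose peak C₀ = D/Vd = 927/210 ≈ 4.414 mg/L.
Cmax,ss = C₀/(1 − f) ≈ 4.414/0.8935 ≈ 4.940 mg/L.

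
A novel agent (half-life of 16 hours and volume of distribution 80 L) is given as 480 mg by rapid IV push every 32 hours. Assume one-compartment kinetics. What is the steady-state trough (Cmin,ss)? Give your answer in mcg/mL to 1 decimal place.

2.0 mcg/mL

τ = 32 h = 2 half-lives, so f = (1/2)^2 = 0.25.
Accumulation ratio R = 1/(1 − f) = 1/0.75 = 4/3.
Single-dose peak C₀ = D/Vd = 480/80 = 6 mcg/mL.
Steady-state peak Cmax,ss = C₀·R = 6 × 4/3 ≈ 8.000 mcg/mL.
Steady-state trough Cmin,ss = Cmax,ss·f ≈ 8.000 × 0.25 ≈ 2.000 mcg/mL.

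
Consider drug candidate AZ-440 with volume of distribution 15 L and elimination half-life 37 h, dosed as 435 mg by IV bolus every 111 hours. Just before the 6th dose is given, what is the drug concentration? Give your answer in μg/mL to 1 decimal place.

4.1 μg/mL

f = (1/2)^(τ/t½) = (1/2)^(111/37) ≈ 0.1250.
C₀ = D/Vd = 435/15 ≈ 29.000 μg/mL.
Before the 6th dose, 5 doses have been given. Superposition: Cmin = C₀·(f + f² + … + f^5).
≈ 29.000 × (0.1250 + 0.0156 + 0.0020 + 0.0002 + 0.0000) ≈ 29.000 × 0.1428 ≈ 4.141 μg/mL.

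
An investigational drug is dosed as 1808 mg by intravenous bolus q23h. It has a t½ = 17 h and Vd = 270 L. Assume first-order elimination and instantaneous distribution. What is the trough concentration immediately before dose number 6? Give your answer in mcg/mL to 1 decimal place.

f = (1/2)^(τ/t½) = (1/2)^(23/17) ≈ 0.3915.
C₀ = D/Vd = 1808/270 ≈ 6.696 mcg/mL.
Before the 6th dose, 5 doses have been given. Superposition: Cmin = C₀·(f + f² + … + f^5).
≈ 6.696 × (0.3915 + 0.1533 + 0.0600 + 0.0235 + 0.0092) ≈ 6.696 × 0.6375 ≈ 4.269 mcg/mL.

4.3 mcg/mL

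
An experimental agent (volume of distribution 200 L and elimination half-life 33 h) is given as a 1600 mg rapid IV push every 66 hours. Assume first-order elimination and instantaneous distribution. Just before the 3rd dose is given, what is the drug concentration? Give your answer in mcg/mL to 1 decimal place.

2.5 mcg/mL

f = (1/2)^(τ/t½) = (1/2)^(66/33) ≈ 0.2500.
C₀ = D/Vd = 1600/200 ≈ 8.000 mcg/mL.
Before the 3rd dose, 2 doses have been given. Superposition: Cmin = C₀·(f + f²).
≈ 8.000 × (0.2500 + 0.0625) ≈ 8.000 × 0.3125 ≈ 2.500 mcg/mL.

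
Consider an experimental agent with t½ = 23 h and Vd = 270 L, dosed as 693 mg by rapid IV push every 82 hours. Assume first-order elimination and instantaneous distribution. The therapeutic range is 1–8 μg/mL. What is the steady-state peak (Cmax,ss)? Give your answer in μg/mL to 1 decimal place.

τ/t½ = 82/23 ≈ 3.5652, so fraction remaining f = (1/2)^(82/23) ≈ 0.0845.
At steady state, accumulation factor R = 1/(1 − e^(−kτ)) ≈ 1.0923.
Each bolus raises the concentration by D/Vd = 693/270 ≈ 2.567 μg/mL.
Steady-state peak Cmax,ss = C₀·R ≈ 2.567 × 1.0923 ≈ 2.804 μg/mL.
Peak 2.8 μg/mL vs MTC 8 μg/mL: below toxic threshold.

2.8 μg/mL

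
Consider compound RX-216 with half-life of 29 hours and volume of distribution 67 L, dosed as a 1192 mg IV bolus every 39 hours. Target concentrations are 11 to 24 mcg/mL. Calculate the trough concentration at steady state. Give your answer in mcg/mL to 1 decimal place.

Over one 39-h interval, 39/29 ≈ 1.3448 half-lives elapse, leaving f ≈ 0.3937 of each dose.
At steady state, accumulation factor R = 1/(1 − e^(−kτ)) ≈ 1.6493.
Single-dose peak C₀ = D/Vd = 1192/67 ≈ 17.791 mcg/mL.
Steady-state peak Cmax,ss = C₀·R ≈ 17.791 × 1.6493 ≈ 29.343 mcg/mL.
Steady-state trough Cmin,ss = Cmax,ss·f ≈ 29.343 × 0.3937 ≈ 11.552 mcg/mL.
Trough 11.6 mcg/mL vs MEC 11 mcg/mL: adequate.

11.6 mcg/mL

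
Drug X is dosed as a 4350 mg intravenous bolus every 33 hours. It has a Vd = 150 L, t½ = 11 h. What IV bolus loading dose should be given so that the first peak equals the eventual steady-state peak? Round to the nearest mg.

4971 mg

f = (1/2)^(33/11) ≈ 0.125000; accumulation ratio R = 1/(1−f) ≈ 1.14286.
Loading dose to hit Cmax,ss on first dose: D_load = D_maint·R ≈ 4350 × 1.14286 ≈ 4971.44 mg.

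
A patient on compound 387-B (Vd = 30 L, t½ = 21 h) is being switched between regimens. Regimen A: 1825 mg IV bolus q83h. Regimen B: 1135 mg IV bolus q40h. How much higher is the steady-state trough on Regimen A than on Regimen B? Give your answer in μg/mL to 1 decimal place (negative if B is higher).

-9.6 μg/mL

Regimen A: f = (1/2)^(83/21) ≈ 0.0646; Cmin,ss = (1825/30)·f/(1−f) ≈ 4.201 μg/mL.
Regimen B: f = (1/2)^(40/21) ≈ 0.2671; Cmin,ss = (1135/30)·f/(1−f) ≈ 13.788 μg/mL.
Difference ≈ 4.201 − 13.788 ≈ -9.587 μg/mL.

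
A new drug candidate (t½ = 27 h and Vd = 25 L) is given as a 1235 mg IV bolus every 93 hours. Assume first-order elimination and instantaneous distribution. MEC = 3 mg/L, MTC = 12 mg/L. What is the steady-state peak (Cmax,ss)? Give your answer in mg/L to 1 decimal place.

54.4 mg/L

k = ln2/t½ = ln2/27 ≈ 0.025672 h⁻¹; fraction remaining f = e^(−kτ) = e^(−0.025672×93) ≈ 0.0919.
At steady state, accumulation factor R = 1/(1 − e^(−kτ)) ≈ 1.1012.
Single-dose peak C₀ = D/Vd = 1235/25 ≈ 49.400 mg/L.
Cmax,ss = C₀/(1 − f) ≈ 49.400/0.9081 ≈ 54.399 mg/L.
Peak 54.4 mg/L vs MTC 12 mg/L: exceeds toxic threshold.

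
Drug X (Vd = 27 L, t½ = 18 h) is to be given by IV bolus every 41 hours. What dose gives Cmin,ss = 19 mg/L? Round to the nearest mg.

1975 mg

τ/t½ = 41/18 ≈ 2.2778, so f = (1/2)^(41/18) ≈ 0.206215.
Cmin,ss = (D/Vd)·f/(1−f), so D = Cmin,ss·Vd·(1−f)/f.
D = 19 × 27 × (1−f)/f ≈ 19 × 27 × 3.84931 ≈ 1974.70 mg.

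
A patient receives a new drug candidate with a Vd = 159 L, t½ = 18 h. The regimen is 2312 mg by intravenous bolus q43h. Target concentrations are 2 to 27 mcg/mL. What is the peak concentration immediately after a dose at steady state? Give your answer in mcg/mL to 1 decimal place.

k = ln2/t½ = ln2/18 ≈ 0.038508 h⁻¹; fraction remaining f = e^(−kτ) = e^(−0.038508×43) ≈ 0.1909.
Accumulation ratio R = 1/(1 − f) ≈ 1/0.8091 ≈ 1.2359.
Each bolus raises the concentration by D/Vd = 2312/159 ≈ 14.541 mcg/mL.
Cmax,ss = C₀/(1 − f) ≈ 14.541/0.8091 ≈ 17.972 mcg/mL.
Peak 18.0 mcg/mL vs MTC 27 mcg/mL: below toxic threshold.

18.0 mcg/mL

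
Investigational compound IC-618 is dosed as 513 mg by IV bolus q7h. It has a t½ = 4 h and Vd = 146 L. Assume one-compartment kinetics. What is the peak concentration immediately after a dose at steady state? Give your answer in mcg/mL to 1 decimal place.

5.0 mcg/mL

Over one 7-h interval, 7/4 ≈ 1.75 half-lives elapse, leaving f ≈ 0.2973 of each dose.
Accumulation ratio R = 1/(1 − f) ≈ 1/0.7027 ≈ 1.4231.
Each bolus raises the concentration by D/Vd = 513/146 ≈ 3.514 mcg/mL.
Steady-state peak Cmax,ss = C₀·R ≈ 3.514 × 1.4231 ≈ 5.001 mcg/mL.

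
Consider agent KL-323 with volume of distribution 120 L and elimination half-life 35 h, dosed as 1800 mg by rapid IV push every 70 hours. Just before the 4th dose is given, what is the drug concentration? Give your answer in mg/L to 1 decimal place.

4.9 mg/L

f = (1/2)^(τ/t½) = (1/2)^(70/35) ≈ 0.2500.
C₀ = D/Vd = 1800/120 ≈ 15.000 mg/L.
Before the 4th dose, 3 doses have been given. Superposition: Cmin = C₀·(f + f² + … + f^3).
≈ 15.000 × (0.2500 + 0.0625 + 0.0156) ≈ 15.000 × 0.3281 ≈ 4.921 mg/L.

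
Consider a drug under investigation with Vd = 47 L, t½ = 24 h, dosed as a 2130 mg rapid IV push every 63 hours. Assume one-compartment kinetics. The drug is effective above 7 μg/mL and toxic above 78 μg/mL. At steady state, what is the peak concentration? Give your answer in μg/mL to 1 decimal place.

τ/t½ = 63/24 ≈ 2.625, so fraction remaining f = (1/2)^(63/24) ≈ 0.1621.
At steady state, accumulation factor R = 1/(1 − e^(−kτ)) ≈ 1.1935.
Single-dose peak C₀ = D/Vd = 2130/47 ≈ 45.319 μg/mL.
Steady-state peak Cmax,ss = C₀·R ≈ 45.319 × 1.1935 ≈ 54.088 μg/mL.
Peak 54.1 μg/mL vs MTC 78 μg/mL: below toxic threshold.

54.1 μg/mL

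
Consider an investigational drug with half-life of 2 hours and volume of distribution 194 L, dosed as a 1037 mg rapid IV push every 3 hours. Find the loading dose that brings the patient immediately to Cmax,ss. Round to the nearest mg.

1604 mg

f = (1/2)^(3/2) ≈ 0.353553; accumulation ratio R = 1/(1−f) ≈ 1.54692.
Loading dose to hit Cmax,ss on first dose: D_load = D_maint·R ≈ 1037 × 1.54692 ≈ 1604.16 mg.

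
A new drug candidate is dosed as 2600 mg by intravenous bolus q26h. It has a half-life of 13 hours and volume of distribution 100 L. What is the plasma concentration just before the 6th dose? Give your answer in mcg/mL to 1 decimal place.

f = (1/2)^(τ/t½) = (1/2)^(26/13) ≈ 0.2500.
C₀ = D/Vd = 2600/100 ≈ 26.000 mcg/mL.
Before the 6th dose, 5 doses have been given. Superposition: Cmin = C₀·(f + f² + … + f^5).
≈ 26.000 × (0.2500 + 0.0625 + 0.0156 + 0.0039 + 0.0010) ≈ 26.000 × 0.3330 ≈ 8.658 mcg/mL.

8.7 mcg/mL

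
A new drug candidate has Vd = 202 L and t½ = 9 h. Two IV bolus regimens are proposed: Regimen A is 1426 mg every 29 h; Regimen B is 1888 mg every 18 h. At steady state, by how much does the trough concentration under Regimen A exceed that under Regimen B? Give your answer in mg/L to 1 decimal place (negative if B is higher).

Regimen A: f = (1/2)^(29/9) ≈ 0.1072; Cmin,ss = (1426/202)·f/(1−f) ≈ 0.848 mg/L.
Regimen B: f = (1/2)^(18/9) ≈ 0.2500; Cmin,ss = (1888/202)·f/(1−f) ≈ 3.116 mg/L.
Difference ≈ 0.848 − 3.116 ≈ -2.268 mg/L.

-2.3 mg/L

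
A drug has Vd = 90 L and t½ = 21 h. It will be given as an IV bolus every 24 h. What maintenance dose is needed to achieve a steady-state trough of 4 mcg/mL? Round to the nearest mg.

435 mg

τ/t½ = 24/21 ≈ 1.1429, so f = (1/2)^(24/21) ≈ 0.452862.
Cmin,ss = (D/Vd)·f/(1−f), so D = Cmin,ss·Vd·(1−f)/f.
D = 4 × 90 × (1−f)/f ≈ 4 × 90 × 1.20818 ≈ 434.94 mg.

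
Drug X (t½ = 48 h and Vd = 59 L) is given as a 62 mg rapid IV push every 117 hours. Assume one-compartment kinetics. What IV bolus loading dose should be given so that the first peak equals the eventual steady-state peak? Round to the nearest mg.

76 mg

f = (1/2)^(117/48) ≈ 0.184603; accumulation ratio R = 1/(1−f) ≈ 1.22640.
Loading dose to hit Cmax,ss on first dose: D_load = D_maint·R ≈ 62 × 1.22640 ≈ 76.04 mg.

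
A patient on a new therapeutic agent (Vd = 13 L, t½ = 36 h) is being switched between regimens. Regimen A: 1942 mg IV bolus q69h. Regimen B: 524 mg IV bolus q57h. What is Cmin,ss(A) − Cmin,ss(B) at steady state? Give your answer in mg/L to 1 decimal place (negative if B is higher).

Regimen A: f = (1/2)^(69/36) ≈ 0.2649; Cmin,ss = (1942/13)·f/(1−f) ≈ 53.832 mg/L.
Regimen B: f = (1/2)^(57/36) ≈ 0.3337; Cmin,ss = (524/13)·f/(1−f) ≈ 20.187 mg/L.
Difference ≈ 53.832 − 20.187 ≈ 33.645 mg/L.

33.6 mg/L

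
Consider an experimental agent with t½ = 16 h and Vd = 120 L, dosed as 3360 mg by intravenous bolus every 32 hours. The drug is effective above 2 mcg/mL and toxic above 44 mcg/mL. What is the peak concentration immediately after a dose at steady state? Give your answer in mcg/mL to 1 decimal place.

The dosing interval is 2 half-lives, so f = 2^(−2) = 0.25.
At steady state, R = 1/(1 − 0.25) = 4/3.
Single-dose peak C₀ = D/Vd = 3360/120 = 28 mcg/mL.
Steady-state peak Cmax,ss = C₀·R = 28 × 4/3 ≈ 37.333 mcg/mL.
Peak 37.3 mcg/mL vs MTC 44 mcg/mL: below toxic threshold.

37.3 mcg/mL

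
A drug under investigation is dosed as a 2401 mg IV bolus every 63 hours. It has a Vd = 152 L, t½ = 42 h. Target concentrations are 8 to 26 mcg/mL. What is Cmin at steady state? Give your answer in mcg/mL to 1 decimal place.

8.6 mcg/mL

τ/t½ = 63/42 ≈ 1.5, so fraction remaining f = (1/2)^(63/42) ≈ 0.3536.
Accumulation ratio R = 1/(1 − f) ≈ 1/0.6464 ≈ 1.5470.
Each bolus raises the concentration by D/Vd = 2401/152 ≈ 15.796 mcg/mL.
Steady-state peak Cmax,ss = C₀·R ≈ 15.796 × 1.5470 ≈ 24.436 mcg/mL.
One interval later, Cmin,ss = Cmax,ss·e^(−kτ) ≈ 24.436 × 0.3536 ≈ 8.641 mcg/mL.
Trough 8.6 mcg/mL vs MEC 8 mcg/mL: adequate.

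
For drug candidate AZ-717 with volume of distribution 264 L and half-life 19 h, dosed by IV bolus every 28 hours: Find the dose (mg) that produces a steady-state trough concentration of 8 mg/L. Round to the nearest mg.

3754 mg

τ/t½ = 28/19 ≈ 1.4737, so f = (1/2)^(28/19) ≈ 0.360062.
Cmin,ss = (D/Vd)·f/(1−f), so D = Cmin,ss·Vd·(1−f)/f.
D = 8 × 264 × (1−f)/f ≈ 8 × 264 × 1.77730 ≈ 3753.66 mg.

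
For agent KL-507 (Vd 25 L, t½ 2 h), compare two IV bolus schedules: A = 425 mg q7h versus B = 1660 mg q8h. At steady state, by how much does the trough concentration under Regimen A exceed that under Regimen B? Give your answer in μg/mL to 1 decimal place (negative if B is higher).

-2.8 μg/mL

Regimen A: f = (1/2)^(7/2) ≈ 0.0884; Cmin,ss = (425/25)·f/(1−f) ≈ 1.649 μg/mL.
Regimen B: f = (1/2)^(8/2) ≈ 0.0625; Cmin,ss = (1660/25)·f/(1−f) ≈ 4.427 μg/mL.
Difference ≈ 1.649 − 4.427 ≈ -2.778 μg/mL.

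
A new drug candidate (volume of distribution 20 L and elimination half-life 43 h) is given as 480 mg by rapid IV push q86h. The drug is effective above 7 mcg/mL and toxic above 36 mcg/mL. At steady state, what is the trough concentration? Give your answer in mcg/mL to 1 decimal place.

τ = 86 h = 2 half-lives, so f = (1/2)^2 = 0.25.
Accumulation ratio R = 1/(1 − f) = 1/0.75 = 4/3.
Single-dose peak C₀ = D/Vd = 480/20 = 24 mcg/mL.
Steady-state peak Cmax,ss = C₀·R = 24 × 4/3 ≈ 32.000 mcg/mL.
Steady-state trough Cmin,ss = Cmax,ss·f ≈ 32.000 × 0.25 ≈ 8.000 mcg/mL.
Trough 8.0 mcg/mL vs MEC 7 mcg/mL: adequate.

8.0 mcg/mL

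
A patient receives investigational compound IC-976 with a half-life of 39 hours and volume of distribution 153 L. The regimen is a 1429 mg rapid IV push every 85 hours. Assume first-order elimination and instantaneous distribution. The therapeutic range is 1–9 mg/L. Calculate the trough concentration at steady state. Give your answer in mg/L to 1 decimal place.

2.6 mg/L

k = ln2/t½ = ln2/39 ≈ 0.017773 h⁻¹; fraction remaining f = e^(−kτ) = e^(−0.017773×85) ≈ 0.2208.
Accumulation ratio R = 1/(1 − f) ≈ 1/0.7792 ≈ 1.2834.
Single-dose peak C₀ = D/Vd = 1429/153 ≈ 9.340 mg/L.
Cmax,ss = C₀/(1 − f) ≈ 9.340/0.7792 ≈ 11.987 mg/L.
One interval later, Cmin,ss = Cmax,ss·e^(−kτ) ≈ 11.987 × 0.2208 ≈ 2.647 mg/L.
Trough 2.6 mg/L vs MEC 1 mg/L: adequate.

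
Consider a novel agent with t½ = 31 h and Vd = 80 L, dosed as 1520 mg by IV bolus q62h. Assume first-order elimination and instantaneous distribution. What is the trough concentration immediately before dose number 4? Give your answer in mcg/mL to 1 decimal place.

f = (1/2)^(τ/t½) = (1/2)^(62/31) ≈ 0.2500.
C₀ = D/Vd = 1520/80 ≈ 19.000 mcg/mL.
Before the 4th dose, 3 doses have been given. Superposition: Cmin = C₀·(f + f² + … + f^3).
≈ 19.000 × (0.2500 + 0.0625 + 0.0156) ≈ 19.000 × 0.3281 ≈ 6.234 mcg/mL.

6.2 mcg/mL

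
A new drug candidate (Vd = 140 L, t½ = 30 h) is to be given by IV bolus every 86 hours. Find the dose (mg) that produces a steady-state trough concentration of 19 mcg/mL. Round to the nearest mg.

16741 mg

τ/t½ = 86/30 ≈ 2.8667, so f = (1/2)^(86/30) ≈ 0.137103.
Cmin,ss = (D/Vd)·f/(1−f), so D = Cmin,ss·Vd·(1−f)/f.
D = 19 × 140 × (1−f)/f ≈ 19 × 140 × 6.29379 ≈ 16741.48 mg.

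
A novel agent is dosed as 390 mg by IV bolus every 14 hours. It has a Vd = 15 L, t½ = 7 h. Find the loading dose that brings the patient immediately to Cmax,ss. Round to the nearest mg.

520 mg

f = (1/2)^(14/7) ≈ 0.250000; accumulation ratio R = 1/(1−f) ≈ 1.33333.
Loading dose to hit Cmax,ss on first dose: D_load = D_maint·R ≈ 390 × 1.33333 ≈ 520.00 mg.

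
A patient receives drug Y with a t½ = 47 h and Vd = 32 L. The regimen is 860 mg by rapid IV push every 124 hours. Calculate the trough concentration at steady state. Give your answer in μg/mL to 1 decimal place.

Over one 124-h interval, 124/47 ≈ 2.6383 half-lives elapse, leaving f ≈ 0.1606 of each dose.
Single-dose peak C₀ = D/Vd = 860/32 ≈ 26.875 μg/mL.
Steady-state trough Cmin,ss = C₀·f/(1−f) ≈ 26.875 × 0.1606/0.8394 ≈ 5.142 μg/mL.

5.1 μg/mL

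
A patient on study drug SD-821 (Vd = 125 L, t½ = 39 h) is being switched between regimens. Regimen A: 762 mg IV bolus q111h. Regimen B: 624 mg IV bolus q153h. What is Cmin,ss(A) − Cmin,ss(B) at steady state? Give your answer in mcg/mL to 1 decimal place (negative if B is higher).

0.6 mcg/mL

Regimen A: f = (1/2)^(111/39) ≈ 0.1391; Cmin,ss = (762/125)·f/(1−f) ≈ 0.985 mcg/mL.
Regimen B: f = (1/2)^(153/39) ≈ 0.0659; Cmin,ss = (624/125)·f/(1−f) ≈ 0.352 mcg/mL.
Difference ≈ 0.985 − 0.352 ≈ 0.633 mcg/mL.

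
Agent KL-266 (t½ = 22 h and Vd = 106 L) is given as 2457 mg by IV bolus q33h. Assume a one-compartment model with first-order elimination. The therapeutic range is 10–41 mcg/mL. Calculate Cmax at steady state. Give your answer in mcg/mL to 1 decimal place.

τ/t½ = 33/22 ≈ 1.5, so fraction remaining f = (1/2)^(33/22) ≈ 0.3536.
At steady state, accumulation factor R = 1/(1 − e^(−kτ)) ≈ 1.5470.
Single-dose peak C₀ = D/Vd = 2457/106 ≈ 23.179 mcg/mL.
Steady-state peak Cmax,ss = C₀·R ≈ 23.179 × 1.5470 ≈ 35.858 mcg/mL.
Peak 35.9 mcg/mL vs MTC 41 mcg/mL: below toxic threshold.

35.9 mcg/mL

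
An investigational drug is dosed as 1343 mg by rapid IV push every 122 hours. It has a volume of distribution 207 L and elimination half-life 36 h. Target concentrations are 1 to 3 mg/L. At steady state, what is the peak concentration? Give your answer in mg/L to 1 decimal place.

Over one 122-h interval, 122/36 ≈ 3.3889 half-lives elapse, leaving f ≈ 0.0955 of each dose.
Accumulation ratio R = 1/(1 − f) ≈ 1/0.9045 ≈ 1.1056.
Single-dose peak C₀ = D/Vd = 1343/207 ≈ 6.488 mg/L.
Cmax,ss = C₀/(1 − f) ≈ 6.488/0.9045 ≈ 7.173 mg/L.
Peak 7.2 mg/L vs MTC 3 mg/L: exceeds toxic threshold.

7.2 mg/L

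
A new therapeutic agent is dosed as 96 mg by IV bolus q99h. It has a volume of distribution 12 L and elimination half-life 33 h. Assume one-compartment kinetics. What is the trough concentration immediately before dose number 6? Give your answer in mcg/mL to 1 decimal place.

1.1 mcg/mL

f = (1/2)^(τ/t½) = (1/2)^(99/33) ≈ 0.1250.
C₀ = D/Vd = 96/12 ≈ 8.000 mcg/mL.
Before the 6th dose, 5 doses have been given. Superposition: Cmin = C₀·(f + f² + … + f^5).
≈ 8.000 × (0.1250 + 0.0156 + 0.0020 + 0.0002 + 0.0000) ≈ 8.000 × 0.1428 ≈ 1.142 mcg/mL.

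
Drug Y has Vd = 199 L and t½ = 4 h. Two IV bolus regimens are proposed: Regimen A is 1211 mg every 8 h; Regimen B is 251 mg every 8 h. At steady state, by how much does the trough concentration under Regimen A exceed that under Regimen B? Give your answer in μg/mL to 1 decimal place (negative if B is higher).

1.6 μg/mL

Regimen A: f = (1/2)^(8/4) ≈ 0.2500; Cmin,ss = (1211/199)·f/(1−f) ≈ 2.028 μg/mL.
Regimen B: f = (1/2)^(8/4) ≈ 0.2500; Cmin,ss = (251/199)·f/(1−f) ≈ 0.420 μg/mL.
Difference ≈ 2.028 − 0.420 ≈ 1.608 μg/mL.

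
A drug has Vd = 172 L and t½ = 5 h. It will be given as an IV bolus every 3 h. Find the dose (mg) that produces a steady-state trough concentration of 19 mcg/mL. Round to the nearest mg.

1685 mg

τ/t½ = 3/5 ≈ 0.6, so f = (1/2)^(3/5) ≈ 0.659754.
Cmin,ss = (D/Vd)·f/(1−f), so D = Cmin,ss·Vd·(1−f)/f.
D = 19 × 172 × (1−f)/f ≈ 19 × 172 × 0.51572 ≈ 1685.37 mg.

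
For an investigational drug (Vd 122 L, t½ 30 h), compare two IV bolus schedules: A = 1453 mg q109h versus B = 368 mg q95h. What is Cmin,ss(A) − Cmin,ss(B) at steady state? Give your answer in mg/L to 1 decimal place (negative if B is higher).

Regimen A: f = (1/2)^(109/30) ≈ 0.0806; Cmin,ss = (1453/122)·f/(1−f) ≈ 1.044 mg/L.
Regimen B: f = (1/2)^(95/30) ≈ 0.1114; Cmin,ss = (368/122)·f/(1−f) ≈ 0.378 mg/L.
Difference ≈ 1.044 − 0.378 ≈ 0.666 mg/L.

0.7 mg/L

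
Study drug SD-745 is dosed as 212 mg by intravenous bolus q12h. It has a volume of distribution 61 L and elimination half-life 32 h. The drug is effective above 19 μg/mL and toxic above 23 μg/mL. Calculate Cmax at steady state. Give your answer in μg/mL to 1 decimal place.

τ/t½ = 12/32 ≈ 0.375, so fraction remaining f = (1/2)^(12/32) ≈ 0.7711.
At steady state, accumulation factor R = 1/(1 − e^(−kτ)) ≈ 4.3687.
Single-dose peak C₀ = D/Vd = 212/61 ≈ 3.475 μg/mL.
Steady-state peak Cmax,ss = C₀·R ≈ 3.475 × 4.3687 ≈ 15.181 μg/mL.
Peak 15.2 μg/mL vs MTC 23 μg/mL: below toxic threshold.

15.2 μg/mL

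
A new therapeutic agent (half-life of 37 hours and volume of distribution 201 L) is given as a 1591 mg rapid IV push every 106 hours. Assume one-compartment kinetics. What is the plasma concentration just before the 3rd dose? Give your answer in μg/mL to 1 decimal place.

1.2 μg/mL

f = (1/2)^(τ/t½) = (1/2)^(106/37) ≈ 0.1373.
C₀ = D/Vd = 1591/201 ≈ 7.915 μg/mL.
Before the 3rd dose, 2 doses have been given. Superposition: Cmin = C₀·(f + f²).
≈ 7.915 × (0.1373 + 0.0189) ≈ 7.915 × 0.1562 ≈ 1.236 μg/mL.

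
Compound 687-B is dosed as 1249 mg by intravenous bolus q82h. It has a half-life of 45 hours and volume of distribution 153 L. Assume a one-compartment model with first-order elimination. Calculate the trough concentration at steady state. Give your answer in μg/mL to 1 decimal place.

3.2 μg/mL

Over one 82-h interval, 82/45 ≈ 1.8222 half-lives elapse, leaving f ≈ 0.2828 of each dose.
At steady state, accumulation factor R = 1/(1 − e^(−kτ)) ≈ 1.3943.
Each bolus raises the concentration by D/Vd = 1249/153 ≈ 8.163 μg/mL.
Cmax,ss = C₀/(1 − f) ≈ 8.163/0.7172 ≈ 11.382 μg/mL.
Steady-state trough Cmin,ss = Cmax,ss·f ≈ 11.382 × 0.2828 ≈ 3.219 μg/mL.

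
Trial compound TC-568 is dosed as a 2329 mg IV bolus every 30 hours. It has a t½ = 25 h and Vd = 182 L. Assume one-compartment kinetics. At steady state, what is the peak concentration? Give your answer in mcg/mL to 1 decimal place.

k = ln2/t½ = ln2/25 ≈ 0.027726 h⁻¹; fraction remaining f = e^(−kτ) = e^(−0.027726×30) ≈ 0.4353.
Accumulation ratio R = 1/(1 − f) ≈ 1/0.5647 ≈ 1.7709.
Each bolus raises the concentration by D/Vd = 2329/182 ≈ 12.797 mcg/mL.
Cmax,ss = C₀/(1 − f) ≈ 12.797/0.5647 ≈ 22.662 mcg/mL.

22.7 mcg/mL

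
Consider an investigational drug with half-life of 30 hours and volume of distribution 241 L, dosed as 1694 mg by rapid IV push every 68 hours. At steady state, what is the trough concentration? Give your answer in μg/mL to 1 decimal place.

τ/t½ = 68/30 ≈ 2.2667, so fraction remaining f = (1/2)^(68/30) ≈ 0.2078.
Each bolus raises the concentration by D/Vd = 1694/241 ≈ 7.029 μg/mL.
Steady-state trough Cmin,ss = C₀·f/(1−f) ≈ 7.029 × 0.2078/0.7922 ≈ 1.844 μg/mL.

1.8 μg/mL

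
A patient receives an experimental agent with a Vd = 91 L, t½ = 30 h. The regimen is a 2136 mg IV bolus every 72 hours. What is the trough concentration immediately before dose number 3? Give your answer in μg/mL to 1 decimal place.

5.3 μg/mL

f = (1/2)^(τ/t½) = (1/2)^(72/30) ≈ 0.1895.
C₀ = D/Vd = 2136/91 ≈ 23.473 μg/mL.
Before the 3rd dose, 2 doses have been given. Superposition: Cmin = C₀·(f + f²).
≈ 23.473 × (0.1895 + 0.0359) ≈ 23.473 × 0.2254 ≈ 5.291 μg/mL.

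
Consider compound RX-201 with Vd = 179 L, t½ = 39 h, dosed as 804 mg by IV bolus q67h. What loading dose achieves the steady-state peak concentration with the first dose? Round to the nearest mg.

1155 mg

f = (1/2)^(67/39) ≈ 0.303981; accumulation ratio R = 1/(1−f) ≈ 1.43674.
Loading dose to hit Cmax,ss on first dose: D_load = D_maint·R ≈ 804 × 1.43674 ≈ 1155.14 mg.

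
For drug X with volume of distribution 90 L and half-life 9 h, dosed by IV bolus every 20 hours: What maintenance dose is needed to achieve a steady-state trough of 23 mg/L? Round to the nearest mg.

7589 mg

τ/t½ = 20/9 ≈ 2.2222, so f = (1/2)^(20/9) ≈ 0.214311.
Cmin,ss = (D/Vd)·f/(1−f), so D = Cmin,ss·Vd·(1−f)/f.
D = 23 × 90 × (1−f)/f ≈ 23 × 90 × 3.66612 ≈ 7588.87 mg.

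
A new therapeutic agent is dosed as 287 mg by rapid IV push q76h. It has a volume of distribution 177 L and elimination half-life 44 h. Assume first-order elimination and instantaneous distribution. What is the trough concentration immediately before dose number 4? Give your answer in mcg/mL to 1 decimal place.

0.7 mcg/mL

f = (1/2)^(τ/t½) = (1/2)^(76/44) ≈ 0.3020.
C₀ = D/Vd = 287/177 ≈ 1.621 mcg/mL.
Before the 4th dose, 3 doses have been given. Superposition: Cmin = C₀·(f + f² + … + f^3).
≈ 1.621 × (0.3020 + 0.0912 + 0.0275) ≈ 1.621 × 0.4207 ≈ 0.682 mcg/mL.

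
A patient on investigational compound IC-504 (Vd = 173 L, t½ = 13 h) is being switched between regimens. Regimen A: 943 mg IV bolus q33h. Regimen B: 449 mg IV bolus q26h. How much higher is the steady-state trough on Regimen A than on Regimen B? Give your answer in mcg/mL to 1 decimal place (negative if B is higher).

Regimen A: f = (1/2)^(33/13) ≈ 0.1721; Cmin,ss = (943/173)·f/(1−f) ≈ 1.133 mcg/mL.
Regimen B: f = (1/2)^(26/13) ≈ 0.2500; Cmin,ss = (449/173)·f/(1−f) ≈ 0.865 mcg/mL.
Difference ≈ 1.133 − 0.865 ≈ 0.268 mcg/mL.

0.3 mcg/mL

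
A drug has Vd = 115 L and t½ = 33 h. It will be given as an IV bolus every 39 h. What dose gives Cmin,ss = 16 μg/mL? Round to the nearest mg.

τ/t½ = 39/33 ≈ 1.1818, so f = (1/2)^(39/33) ≈ 0.440796.
Cmin,ss = (D/Vd)·f/(1−f), so D = Cmin,ss·Vd·(1−f)/f.
D = 16 × 115 × (1−f)/f ≈ 16 × 115 × 1.26862 ≈ 2334.26 mg.

2334 mg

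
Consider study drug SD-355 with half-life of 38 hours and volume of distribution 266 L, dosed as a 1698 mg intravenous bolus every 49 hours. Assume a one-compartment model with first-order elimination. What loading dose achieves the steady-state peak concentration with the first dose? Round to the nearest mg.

f = (1/2)^(49/38) ≈ 0.409100; accumulation ratio R = 1/(1−f) ≈ 1.69233.
Loading dose to hit Cmax,ss on first dose: D_load = D_maint·R ≈ 1698 × 1.69233 ≈ 2873.58 mg.

2874 mg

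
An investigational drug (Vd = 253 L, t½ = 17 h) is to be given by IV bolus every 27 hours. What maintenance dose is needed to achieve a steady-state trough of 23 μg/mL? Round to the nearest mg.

11678 mg

τ/t½ = 27/17 ≈ 1.5882, so f = (1/2)^(27/17) ≈ 0.332578.
Cmin,ss = (D/Vd)·f/(1−f), so D = Cmin,ss·Vd·(1−f)/f.
D = 23 × 253 × (1−f)/f ≈ 23 × 253 × 2.00681 ≈ 11677.63 mg.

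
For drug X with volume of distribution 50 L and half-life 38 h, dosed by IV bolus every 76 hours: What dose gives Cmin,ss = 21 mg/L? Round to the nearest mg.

3150 mg

τ/t½ = 76/38 ≈ 2, so f = (1/2)^(76/38) ≈ 0.250000.
Cmin,ss = (D/Vd)·f/(1−f), so D = Cmin,ss·Vd·(1−f)/f.
D = 21 × 50 × (1−f)/f ≈ 21 × 50 × 3.00000 ≈ 3150.00 mg.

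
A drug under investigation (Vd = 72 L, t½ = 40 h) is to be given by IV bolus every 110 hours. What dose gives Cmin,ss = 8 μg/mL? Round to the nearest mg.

3299 mg

τ/t½ = 110/40 ≈ 2.75, so f = (1/2)^(110/40) ≈ 0.148651.
Cmin,ss = (D/Vd)·f/(1−f), so D = Cmin,ss·Vd·(1−f)/f.
D = 8 × 72 × (1−f)/f ≈ 8 × 72 × 5.72717 ≈ 3298.85 mg.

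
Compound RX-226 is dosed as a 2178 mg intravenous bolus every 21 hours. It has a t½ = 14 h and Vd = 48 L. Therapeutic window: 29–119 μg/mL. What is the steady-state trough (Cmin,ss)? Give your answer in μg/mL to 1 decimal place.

τ/t½ = 21/14 ≈ 1.5, so fraction remaining f = (1/2)^(21/14) ≈ 0.3536.
Accumulation ratio R = 1/(1 − f) ≈ 1/0.6464 ≈ 1.5470.
Single-dose peak C₀ = D/Vd = 2178/48 ≈ 45.375 μg/mL.
Steady-state peak Cmax,ss = C₀·R ≈ 45.375 × 1.5470 ≈ 70.195 μg/mL.
One interval later, Cmin,ss = Cmax,ss·e^(−kτ) ≈ 70.195 × 0.3536 ≈ 24.821 μg/mL.
Trough 24.8 μg/mL vs MEC 29 μg/mL: subtherapeutic.

24.8 μg/mL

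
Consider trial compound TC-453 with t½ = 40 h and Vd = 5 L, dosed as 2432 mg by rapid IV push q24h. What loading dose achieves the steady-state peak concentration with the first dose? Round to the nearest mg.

f = (1/2)^(24/40) ≈ 0.659754; accumulation ratio R = 1/(1−f) ≈ 2.93905.
Loading dose to hit Cmax,ss on first dose: D_load = D_maint·R ≈ 2432 × 2.93905 ≈ 7147.77 mg.

7148 mg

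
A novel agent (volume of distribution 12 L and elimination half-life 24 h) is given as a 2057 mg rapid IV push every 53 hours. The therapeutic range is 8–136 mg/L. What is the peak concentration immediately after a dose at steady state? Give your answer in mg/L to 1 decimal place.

218.8 mg/L

τ/t½ = 53/24 ≈ 2.2083, so fraction remaining f = (1/2)^(53/24) ≈ 0.2164.
At steady state, accumulation factor R = 1/(1 − e^(−kτ)) ≈ 1.2762.
Each bolus raises the concentration by D/Vd = 2057/12 ≈ 171.417 mg/L.
Cmax,ss = C₀/(1 − f) ≈ 171.417/0.7836 ≈ 218.756 mg/L.
Peak 218.8 mg/L vs MTC 136 mg/L: exceeds toxic threshold.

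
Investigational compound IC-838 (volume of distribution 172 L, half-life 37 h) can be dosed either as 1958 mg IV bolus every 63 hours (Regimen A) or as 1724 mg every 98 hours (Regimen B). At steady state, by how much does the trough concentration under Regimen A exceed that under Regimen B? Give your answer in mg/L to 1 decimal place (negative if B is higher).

3.1 mg/L

Regimen A: f = (1/2)^(63/37) ≈ 0.3072; Cmin,ss = (1958/172)·f/(1−f) ≈ 5.048 mg/L.
Regimen B: f = (1/2)^(98/37) ≈ 0.1595; Cmin,ss = (1724/172)·f/(1−f) ≈ 1.902 mg/L.
Difference ≈ 5.048 − 1.902 ≈ 3.146 mg/L.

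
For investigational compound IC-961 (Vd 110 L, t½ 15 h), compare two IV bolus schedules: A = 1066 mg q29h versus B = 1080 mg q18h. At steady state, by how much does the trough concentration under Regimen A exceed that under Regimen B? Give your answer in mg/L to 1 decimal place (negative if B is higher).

Regimen A: f = (1/2)^(29/15) ≈ 0.2618; Cmin,ss = (1066/110)·f/(1−f) ≈ 3.437 mg/L.
Regimen B: f = (1/2)^(18/15) ≈ 0.4353; Cmin,ss = (1080/110)·f/(1−f) ≈ 7.568 mg/L.
Difference ≈ 3.437 − 7.568 ≈ -4.131 mg/L.

-4.1 mg/L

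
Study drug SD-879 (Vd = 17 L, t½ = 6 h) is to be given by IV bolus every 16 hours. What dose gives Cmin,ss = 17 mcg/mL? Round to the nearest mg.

τ/t½ = 16/6 ≈ 2.6667, so f = (1/2)^(16/6) ≈ 0.157490.
Cmin,ss = (D/Vd)·f/(1−f), so D = Cmin,ss·Vd·(1−f)/f.
D = 17 × 17 × (1−f)/f ≈ 17 × 17 × 5.34961 ≈ 1546.04 mg.

1546 mg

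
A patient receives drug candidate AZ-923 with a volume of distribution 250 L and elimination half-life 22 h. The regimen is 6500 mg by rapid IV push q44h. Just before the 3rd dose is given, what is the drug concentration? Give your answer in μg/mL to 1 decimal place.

8.1 μg/mL

f = (1/2)^(τ/t½) = (1/2)^(44/22) ≈ 0.2500.
C₀ = D/Vd = 6500/250 ≈ 26.000 μg/mL.
Before the 3rd dose, 2 doses have been given. Superposition: Cmin = C₀·(f + f²).
≈ 26.000 × (0.2500 + 0.0625) ≈ 26.000 × 0.3125 ≈ 8.125 μg/mL.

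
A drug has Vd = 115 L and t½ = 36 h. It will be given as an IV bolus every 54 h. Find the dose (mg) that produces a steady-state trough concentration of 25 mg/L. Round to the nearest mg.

5257 mg

τ/t½ = 54/36 ≈ 1.5, so f = (1/2)^(54/36) ≈ 0.353553.
Cmin,ss = (D/Vd)·f/(1−f), so D = Cmin,ss·Vd·(1−f)/f.
D = 25 × 115 × (1−f)/f ≈ 25 × 115 × 1.82843 ≈ 5256.74 mg.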